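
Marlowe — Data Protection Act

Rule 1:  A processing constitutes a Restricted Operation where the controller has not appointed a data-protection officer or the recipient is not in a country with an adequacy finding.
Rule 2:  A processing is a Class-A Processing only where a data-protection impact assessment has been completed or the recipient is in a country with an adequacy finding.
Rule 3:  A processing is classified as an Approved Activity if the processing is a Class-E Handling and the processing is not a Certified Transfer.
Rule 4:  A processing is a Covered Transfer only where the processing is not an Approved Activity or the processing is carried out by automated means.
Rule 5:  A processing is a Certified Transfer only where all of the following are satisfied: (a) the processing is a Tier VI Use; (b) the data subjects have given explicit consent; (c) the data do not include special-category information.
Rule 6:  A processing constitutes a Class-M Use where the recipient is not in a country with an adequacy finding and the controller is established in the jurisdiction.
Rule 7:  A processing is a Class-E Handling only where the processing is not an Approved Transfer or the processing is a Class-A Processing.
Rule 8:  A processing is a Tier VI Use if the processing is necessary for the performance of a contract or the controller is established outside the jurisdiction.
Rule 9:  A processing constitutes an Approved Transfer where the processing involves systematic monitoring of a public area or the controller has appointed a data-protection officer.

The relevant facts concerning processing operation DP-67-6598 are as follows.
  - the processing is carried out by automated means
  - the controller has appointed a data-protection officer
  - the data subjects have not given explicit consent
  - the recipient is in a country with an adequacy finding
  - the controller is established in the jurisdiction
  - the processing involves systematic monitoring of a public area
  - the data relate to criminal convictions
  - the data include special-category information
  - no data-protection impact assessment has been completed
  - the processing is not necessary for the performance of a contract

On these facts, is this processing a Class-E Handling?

Under rule 9: the processing involves systematic monitoring of a public area? yes; or the controller has appointed a data-protection officer? yes. So the processing is an Approved Transfer.
Under rule 2: a data-protection impact assessment has been completed? no; or the recipient is in a country with an adequacy finding? yes. So the processing is a Class-A Processing.
Under rule 7: not an Approved Transfer (rule 9)? no; or Class-A Processing (rule 2)? yes. So the processing is a Class-E Handling.

Yes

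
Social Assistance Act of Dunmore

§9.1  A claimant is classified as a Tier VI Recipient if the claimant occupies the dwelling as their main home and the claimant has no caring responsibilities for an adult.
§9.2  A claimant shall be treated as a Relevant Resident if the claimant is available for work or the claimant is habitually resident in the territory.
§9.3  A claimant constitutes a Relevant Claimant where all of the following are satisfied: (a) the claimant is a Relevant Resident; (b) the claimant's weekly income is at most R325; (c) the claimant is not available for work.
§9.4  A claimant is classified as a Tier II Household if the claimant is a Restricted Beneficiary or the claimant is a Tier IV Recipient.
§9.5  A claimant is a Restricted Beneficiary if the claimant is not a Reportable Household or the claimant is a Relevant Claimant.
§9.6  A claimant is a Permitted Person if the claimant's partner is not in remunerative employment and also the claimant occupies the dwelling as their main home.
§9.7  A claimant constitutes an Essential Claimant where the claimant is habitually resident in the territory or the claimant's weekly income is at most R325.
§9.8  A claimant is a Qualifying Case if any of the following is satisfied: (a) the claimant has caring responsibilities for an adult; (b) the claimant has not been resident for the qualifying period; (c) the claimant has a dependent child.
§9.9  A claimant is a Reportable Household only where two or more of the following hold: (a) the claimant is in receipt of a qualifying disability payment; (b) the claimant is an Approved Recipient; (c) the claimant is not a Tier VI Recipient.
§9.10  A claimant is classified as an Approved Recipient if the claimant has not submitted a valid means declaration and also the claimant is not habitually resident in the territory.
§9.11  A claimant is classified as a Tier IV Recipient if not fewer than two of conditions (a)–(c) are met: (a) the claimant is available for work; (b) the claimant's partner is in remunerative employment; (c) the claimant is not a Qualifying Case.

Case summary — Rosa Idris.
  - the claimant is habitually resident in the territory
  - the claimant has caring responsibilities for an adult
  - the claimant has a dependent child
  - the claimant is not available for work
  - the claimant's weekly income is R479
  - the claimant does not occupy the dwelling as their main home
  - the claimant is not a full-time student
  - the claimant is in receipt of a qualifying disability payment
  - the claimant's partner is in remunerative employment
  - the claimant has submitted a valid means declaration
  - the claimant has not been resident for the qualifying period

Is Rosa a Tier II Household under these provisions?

Under §9.10: the claimant has not submitted a valid means declaration? no; and the claimant is not habitually resident in the territory? no. So the claimant is not an Approved Recipient.
Under §9.1: the claimant occupies the dwelling as their main home? no; and the claimant has no caring responsibilities for an adult? no. So the claimant is not a Tier VI Recipient.
Under §9.9: the claimant is in receipt of a qualifying disability payment? yes; Approved Recipient (§9.10)? no; not a Tier VI Recipient (§9.1)? yes — 2 of 3 hold (need ≥2) → satisfied.
Under §9.2: the claimant is available for work? no; or the claimant is habitually resident in the territory? yes. So the claimant is a Relevant Resident.
Under §9.3: Relevant Resident (§9.2)? yes; and claimant's weekly income: R479 ≤ R325? no; and the claimant is not available for work? yes. So the claimant is not a Relevant Claimant.
Under §9.5: not a Reportable Household (§9.9)? no; or Relevant Claimant (§9.3)? no. So the claimant is not a Restricted Beneficiary.
Under §9.8: the claimant has caring responsibilities for an adult? yes; or the claimant has not been resident for the qualifying period? yes; or the claimant has a dependent child? yes. So the claimant is a Qualifying Case.
Under §9.11: the claimant is available for work? no; the claimant's partner is in remunerative employment? yes; not a Qualifying Case (§9.8)? no — 1 of 3 hold (need ≥2) → not satisfied.
Under §9.4: Restricted Beneficiary (§9.5)? no; or Tier IV Recipient (§9.11)? no. So the claimant is not a Tier II Household.

No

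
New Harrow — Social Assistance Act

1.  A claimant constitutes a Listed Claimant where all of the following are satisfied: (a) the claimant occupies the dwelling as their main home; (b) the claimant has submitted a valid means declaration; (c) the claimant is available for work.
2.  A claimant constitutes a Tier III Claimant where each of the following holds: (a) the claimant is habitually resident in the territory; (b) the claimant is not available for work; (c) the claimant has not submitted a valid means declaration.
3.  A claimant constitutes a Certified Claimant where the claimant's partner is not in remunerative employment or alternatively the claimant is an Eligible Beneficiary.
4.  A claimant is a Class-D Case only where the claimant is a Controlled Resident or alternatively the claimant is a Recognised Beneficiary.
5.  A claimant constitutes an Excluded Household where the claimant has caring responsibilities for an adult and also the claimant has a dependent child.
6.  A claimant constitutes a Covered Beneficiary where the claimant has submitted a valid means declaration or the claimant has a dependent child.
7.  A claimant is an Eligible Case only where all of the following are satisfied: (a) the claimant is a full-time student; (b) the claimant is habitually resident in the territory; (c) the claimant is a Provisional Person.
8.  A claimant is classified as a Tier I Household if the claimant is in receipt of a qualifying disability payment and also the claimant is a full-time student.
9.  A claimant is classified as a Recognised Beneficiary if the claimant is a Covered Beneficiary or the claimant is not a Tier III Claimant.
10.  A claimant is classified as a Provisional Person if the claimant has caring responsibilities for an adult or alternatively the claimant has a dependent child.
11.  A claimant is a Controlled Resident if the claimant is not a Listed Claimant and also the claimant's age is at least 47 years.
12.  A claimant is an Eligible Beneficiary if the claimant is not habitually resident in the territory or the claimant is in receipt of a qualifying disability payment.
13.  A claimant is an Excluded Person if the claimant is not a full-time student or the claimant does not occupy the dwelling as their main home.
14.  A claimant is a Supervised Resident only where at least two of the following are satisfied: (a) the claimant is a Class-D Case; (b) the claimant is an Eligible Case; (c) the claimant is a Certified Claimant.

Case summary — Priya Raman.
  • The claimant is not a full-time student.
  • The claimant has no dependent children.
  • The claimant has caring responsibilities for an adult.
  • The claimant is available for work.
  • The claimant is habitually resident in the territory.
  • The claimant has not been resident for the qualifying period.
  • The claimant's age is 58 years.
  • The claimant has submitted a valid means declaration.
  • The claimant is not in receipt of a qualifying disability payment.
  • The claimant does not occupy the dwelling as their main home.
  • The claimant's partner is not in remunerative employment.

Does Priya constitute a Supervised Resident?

Yes

paragraph 1 — Listed Claimant: [the claimant occupies the dwelling as their main home? no] AND [the claimant has submitted a valid means declaration? yes] AND [the claimant is available for work? yes] → not satisfied.
paragraph 11 — Controlled Resident: [not a Listed Claimant (paragraph 1)? yes] AND [claimant's age: 58 years ≥ 47 years? yes] → satisfied.
paragraph 6 — Covered Beneficiary: [the claimant has submitted a valid means declaration? yes] OR [the claimant has a dependent child? no] → satisfied.
paragraph 2 — Tier III Claimant: [the claimant is habitually resident in the territory? yes] AND [the claimant is not available for work? no] AND [the claimant has not submitted a valid means declaration? no] → not satisfied.
paragraph 9 — Recognised Beneficiary: [Covered Beneficiary (paragraph 6)? yes] OR [not a Tier III Claimant (paragraph 2)? yes] → satisfied.
paragraph 4 — Class-D Case: [Controlled Resident (paragraph 11)? yes] OR [Recognised Beneficiary (paragraph 9)? yes] → satisfied.
paragraph 10 — Provisional Person: [the claimant has caring responsibilities for an adult? yes] OR [the claimant has a dependent child? no] → satisfied.
paragraph 7 — Eligible Case: [the claimant is a full-time student? no] AND [the claimant is habitually resident in the territory? yes] AND [Provisional Person (paragraph 10)? yes] → not satisfied.
paragraph 12 — Eligible Beneficiary: [the claimant is not habitually resident in the territory? no] OR [the claimant is in receipt of a qualifying disability payment? no] → not satisfied.
paragraph 3 — Certified Claimant: [the claimant's partner is not in remunerative employment? yes] OR [Eligible Beneficiary (paragraph 12)? no] → satisfied.
paragraph 14 — Supervised Resident: Class-D Case (paragraph 4)? yes; Eligible Case (paragraph 7)? no; Certified Claimant (paragraph 3)? yes — 2 of 3 hold (need ≥2) → satisfied.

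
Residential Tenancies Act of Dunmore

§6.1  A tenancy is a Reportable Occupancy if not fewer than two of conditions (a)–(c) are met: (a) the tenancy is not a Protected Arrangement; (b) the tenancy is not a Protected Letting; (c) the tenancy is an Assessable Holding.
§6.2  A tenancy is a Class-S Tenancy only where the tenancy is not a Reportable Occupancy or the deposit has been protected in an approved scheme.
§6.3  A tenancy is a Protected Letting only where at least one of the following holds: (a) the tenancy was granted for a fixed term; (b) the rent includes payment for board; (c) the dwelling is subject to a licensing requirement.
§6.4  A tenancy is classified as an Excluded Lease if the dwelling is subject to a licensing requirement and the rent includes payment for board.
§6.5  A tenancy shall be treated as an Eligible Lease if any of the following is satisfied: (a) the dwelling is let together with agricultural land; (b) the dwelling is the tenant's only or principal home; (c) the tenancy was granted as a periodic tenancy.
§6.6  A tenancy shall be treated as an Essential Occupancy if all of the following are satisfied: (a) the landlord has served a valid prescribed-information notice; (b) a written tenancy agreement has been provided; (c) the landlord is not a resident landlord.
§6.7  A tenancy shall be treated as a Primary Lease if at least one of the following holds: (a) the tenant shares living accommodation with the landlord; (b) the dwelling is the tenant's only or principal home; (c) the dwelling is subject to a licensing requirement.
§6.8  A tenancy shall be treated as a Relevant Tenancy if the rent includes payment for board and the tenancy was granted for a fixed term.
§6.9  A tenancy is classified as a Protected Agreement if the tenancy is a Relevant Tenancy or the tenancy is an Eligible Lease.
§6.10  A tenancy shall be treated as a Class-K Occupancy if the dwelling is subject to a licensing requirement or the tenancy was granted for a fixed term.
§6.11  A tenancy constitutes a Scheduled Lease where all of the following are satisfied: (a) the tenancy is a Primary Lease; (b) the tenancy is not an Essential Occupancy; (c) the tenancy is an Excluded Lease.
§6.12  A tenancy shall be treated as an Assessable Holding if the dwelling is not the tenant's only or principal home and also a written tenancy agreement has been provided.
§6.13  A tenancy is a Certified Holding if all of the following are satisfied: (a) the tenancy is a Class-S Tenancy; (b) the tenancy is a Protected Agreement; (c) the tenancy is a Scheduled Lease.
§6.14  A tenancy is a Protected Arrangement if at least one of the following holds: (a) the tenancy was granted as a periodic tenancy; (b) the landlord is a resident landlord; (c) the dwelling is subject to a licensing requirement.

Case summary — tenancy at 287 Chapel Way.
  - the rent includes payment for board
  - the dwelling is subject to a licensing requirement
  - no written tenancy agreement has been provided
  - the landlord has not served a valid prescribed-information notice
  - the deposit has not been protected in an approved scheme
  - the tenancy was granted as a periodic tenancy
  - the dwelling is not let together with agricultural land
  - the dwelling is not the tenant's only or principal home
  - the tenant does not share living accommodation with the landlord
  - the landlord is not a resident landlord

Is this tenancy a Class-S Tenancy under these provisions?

Under §6.14: the tenancy was granted as a periodic tenancy? yes; or the landlord is a resident landlord? no; or the dwelling is subject to a licensing requirement? yes. So the tenancy is a Protected Arrangement.
Under §6.3: the tenancy was granted for a fixed term? no; or the rent includes payment for board? yes; or the dwelling is subject to a licensing requirement? yes. So the tenancy is a Protected Letting.
Under §6.12: the dwelling is not the tenant's only or principal home? yes; and a written tenancy agreement has been provided? no. So the tenancy is not an Assessable Holding.
Under §6.1: not a Protected Arrangement (§6.14)? no; not a Protected Letting (§6.3)? no; Assessable Holding (§6.12)? no — 0 of 3 hold (need ≥2) → not satisfied.
Under §6.2: not a Reportable Occupancy (§6.1)? yes; or the deposit has been protected in an approved scheme? no. So the tenancy is a Class-S Tenancy.

Yes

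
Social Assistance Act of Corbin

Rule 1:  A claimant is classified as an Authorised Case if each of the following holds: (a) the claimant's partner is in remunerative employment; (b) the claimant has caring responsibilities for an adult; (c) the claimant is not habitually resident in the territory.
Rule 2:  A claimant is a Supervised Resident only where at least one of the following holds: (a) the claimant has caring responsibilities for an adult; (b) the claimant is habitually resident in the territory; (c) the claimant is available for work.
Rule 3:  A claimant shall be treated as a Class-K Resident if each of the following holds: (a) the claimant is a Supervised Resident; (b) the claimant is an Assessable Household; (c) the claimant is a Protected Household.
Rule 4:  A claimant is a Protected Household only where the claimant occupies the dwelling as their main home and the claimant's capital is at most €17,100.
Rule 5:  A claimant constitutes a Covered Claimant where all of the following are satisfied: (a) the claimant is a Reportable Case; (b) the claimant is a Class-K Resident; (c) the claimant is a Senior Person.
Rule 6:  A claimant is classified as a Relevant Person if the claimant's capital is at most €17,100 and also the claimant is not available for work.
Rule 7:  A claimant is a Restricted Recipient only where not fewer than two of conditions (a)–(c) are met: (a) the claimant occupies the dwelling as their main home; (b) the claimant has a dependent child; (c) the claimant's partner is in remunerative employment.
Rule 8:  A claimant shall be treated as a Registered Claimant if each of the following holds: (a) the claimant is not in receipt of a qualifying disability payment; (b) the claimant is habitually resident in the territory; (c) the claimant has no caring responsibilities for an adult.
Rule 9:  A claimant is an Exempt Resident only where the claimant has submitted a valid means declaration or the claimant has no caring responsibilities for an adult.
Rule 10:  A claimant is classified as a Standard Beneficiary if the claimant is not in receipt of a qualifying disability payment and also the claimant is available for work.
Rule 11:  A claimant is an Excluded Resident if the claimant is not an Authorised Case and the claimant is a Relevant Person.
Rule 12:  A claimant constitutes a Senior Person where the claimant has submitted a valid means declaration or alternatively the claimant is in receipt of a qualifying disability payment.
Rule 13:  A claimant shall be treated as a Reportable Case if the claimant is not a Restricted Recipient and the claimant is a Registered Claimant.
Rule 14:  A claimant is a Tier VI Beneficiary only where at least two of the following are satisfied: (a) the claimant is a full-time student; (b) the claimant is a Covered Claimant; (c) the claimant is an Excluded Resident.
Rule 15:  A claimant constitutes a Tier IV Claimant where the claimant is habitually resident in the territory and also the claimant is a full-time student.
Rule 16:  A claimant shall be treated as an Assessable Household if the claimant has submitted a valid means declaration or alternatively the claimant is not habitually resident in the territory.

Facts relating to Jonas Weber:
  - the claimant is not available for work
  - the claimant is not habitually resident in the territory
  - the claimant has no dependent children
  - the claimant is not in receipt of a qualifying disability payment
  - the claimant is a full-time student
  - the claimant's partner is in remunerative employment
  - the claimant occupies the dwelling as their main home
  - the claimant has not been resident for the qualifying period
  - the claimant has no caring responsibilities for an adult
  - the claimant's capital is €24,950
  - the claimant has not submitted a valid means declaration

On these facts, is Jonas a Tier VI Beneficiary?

No

rule 7 — Restricted Recipient: the claimant occupies the dwelling as their main home? yes; the claimant has a dependent child? no; the claimant's partner is in remunerative employment? yes — 2 of 3 hold (need ≥2) → satisfied.
rule 8 — Registered Claimant: [the claimant is not in receipt of a qualifying disability payment? yes] AND [the claimant is habitually resident in the territory? no] AND [the claimant has no caring responsibilities for an adult? yes] → not satisfied.
rule 13 — Reportable Case: [not a Restricted Recipient (rule 7)? no] AND [Registered Claimant (rule 8)? no] → not satisfied.
rule 2 — Supervised Resident: [the claimant has caring responsibilities for an adult? no] OR [the claimant is habitually resident in the territory? no] OR [the claimant is available for work? no] → not satisfied.
rule 16 — Assessable Household: [the claimant has submitted a valid means declaration? no] OR [the claimant is not habitually resident in the territory? yes] → satisfied.
rule 4 — Protected Household: [the claimant occupies the dwelling as their main home? yes] AND [claimant's capital: €24,950 ≤ €17,100? no] → not satisfied.
rule 3 — Class-K Resident: [Supervised Resident (rule 2)? no] AND [Assessable Household (rule 16)? yes] AND [Protected Household (rule 4)? no] → not satisfied.
rule 12 — Senior Person: [the claimant has submitted a valid means declaration? no] OR [the claimant is in receipt of a qualifying disability payment? no] → not satisfied.
rule 5 — Covered Claimant: [Reportable Case (rule 13)? no] AND [Class-K Resident (rule 3)? no] AND [Senior Person (rule 12)? no] → not satisfied.
rule 1 — Authorised Case: [the claimant's partner is in remunerative employment? yes] AND [the claimant has caring responsibilities for an adult? no] AND [the claimant is not habitually resident in the territory? yes] → not satisfied.
rule 6 — Relevant Person: [claimant's capital: €24,950 ≤ €17,100? no] AND [the claimant is not available for work? yes] → not satisfied.
rule 11 — Excluded Resident: [not an Authorised Case (rule 1)? yes] AND [Relevant Person (rule 6)? no] → not satisfied.
rule 14 — Tier VI Beneficiary: the claimant is a full-time student? yes; Covered Claimant (rule 5)? no; Excluded Resident (rule 11)? no — 1 of 3 hold (need ≥2) → not satisfied.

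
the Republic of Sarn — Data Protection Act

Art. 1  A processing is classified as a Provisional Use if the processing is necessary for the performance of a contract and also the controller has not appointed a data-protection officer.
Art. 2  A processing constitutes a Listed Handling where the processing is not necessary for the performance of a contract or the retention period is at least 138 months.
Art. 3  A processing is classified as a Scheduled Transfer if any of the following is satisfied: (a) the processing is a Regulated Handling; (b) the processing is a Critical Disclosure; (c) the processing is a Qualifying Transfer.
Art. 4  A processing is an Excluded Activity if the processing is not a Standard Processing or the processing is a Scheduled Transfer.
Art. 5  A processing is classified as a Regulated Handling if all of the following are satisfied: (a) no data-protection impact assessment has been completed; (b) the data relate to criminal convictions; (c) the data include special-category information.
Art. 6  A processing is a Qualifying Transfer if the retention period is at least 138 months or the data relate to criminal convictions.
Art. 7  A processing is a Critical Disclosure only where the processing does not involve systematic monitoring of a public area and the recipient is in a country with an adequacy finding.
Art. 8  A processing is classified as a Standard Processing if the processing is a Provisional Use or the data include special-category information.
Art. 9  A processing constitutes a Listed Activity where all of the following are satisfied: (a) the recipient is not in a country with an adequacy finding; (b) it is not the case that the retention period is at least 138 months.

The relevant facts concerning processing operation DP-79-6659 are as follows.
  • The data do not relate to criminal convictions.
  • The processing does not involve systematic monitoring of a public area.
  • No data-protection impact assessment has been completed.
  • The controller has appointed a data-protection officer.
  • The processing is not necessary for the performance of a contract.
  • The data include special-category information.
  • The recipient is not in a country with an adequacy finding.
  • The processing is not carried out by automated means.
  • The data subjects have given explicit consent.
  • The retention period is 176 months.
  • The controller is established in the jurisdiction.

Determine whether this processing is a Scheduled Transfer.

Yes

Under article 5: no data-protection impact assessment has been completed? yes; and the data relate to criminal convictions? no; and the data include special-category information? yes. So the processing is not a Regulated Handling.
Under article 7: the processing does not involve systematic monitoring of a public area? yes; and the recipient is in a country with an adequacy finding? no. So the processing is not a Critical Disclosure.
Under article 6: retention period: 176 months ≥ 138 months? yes; or the data relate to criminal convictions? no. So the processing is a Qualifying Transfer.
Under article 3: Regulated Handling (article 5)? no; or Critical Disclosure (article 7)? no; or Qualifying Transfer (article 6)? yes. So the processing is a Scheduled Transfer.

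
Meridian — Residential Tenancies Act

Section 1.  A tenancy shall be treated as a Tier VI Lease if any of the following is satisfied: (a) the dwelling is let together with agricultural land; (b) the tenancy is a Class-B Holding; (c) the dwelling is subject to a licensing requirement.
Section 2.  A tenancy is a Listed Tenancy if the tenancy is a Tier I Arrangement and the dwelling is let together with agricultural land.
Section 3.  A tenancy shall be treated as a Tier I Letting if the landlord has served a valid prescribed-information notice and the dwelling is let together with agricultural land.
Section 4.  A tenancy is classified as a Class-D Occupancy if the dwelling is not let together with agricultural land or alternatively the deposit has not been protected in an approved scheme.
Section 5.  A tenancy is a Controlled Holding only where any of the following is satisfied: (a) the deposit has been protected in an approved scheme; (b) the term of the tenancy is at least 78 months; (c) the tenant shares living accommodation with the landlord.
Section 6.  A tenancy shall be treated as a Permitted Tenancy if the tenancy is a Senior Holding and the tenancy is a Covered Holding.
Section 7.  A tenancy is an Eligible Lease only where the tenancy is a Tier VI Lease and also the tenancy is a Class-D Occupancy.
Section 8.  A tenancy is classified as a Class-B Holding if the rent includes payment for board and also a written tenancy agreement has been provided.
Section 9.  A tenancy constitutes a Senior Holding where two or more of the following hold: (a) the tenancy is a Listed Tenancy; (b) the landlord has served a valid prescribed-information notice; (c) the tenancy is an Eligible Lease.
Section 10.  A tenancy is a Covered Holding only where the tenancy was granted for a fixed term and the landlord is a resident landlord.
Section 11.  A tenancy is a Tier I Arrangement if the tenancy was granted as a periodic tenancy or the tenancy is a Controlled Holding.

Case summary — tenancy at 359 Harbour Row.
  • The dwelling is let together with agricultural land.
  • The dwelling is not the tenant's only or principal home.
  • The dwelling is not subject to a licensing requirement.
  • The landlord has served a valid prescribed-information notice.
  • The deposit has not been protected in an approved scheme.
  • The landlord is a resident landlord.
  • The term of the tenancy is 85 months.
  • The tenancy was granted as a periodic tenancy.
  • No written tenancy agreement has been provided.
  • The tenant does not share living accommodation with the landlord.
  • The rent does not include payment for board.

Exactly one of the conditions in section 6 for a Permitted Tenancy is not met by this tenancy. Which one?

Covered Holding

Under section 5: the deposit has been protected in an approved scheme? no; or term of the tenancy: 85 months ≥ 78 months? yes; or the tenant shares living accommodation with the landlord? no. So the tenancy is a Controlled Holding.
Under section 11: the tenancy was granted as a periodic tenancy? yes; or Controlled Holding (section 5)? yes. So the tenancy is a Tier I Arrangement.
Under section 2: Tier I Arrangement (section 11)? yes; and the dwelling is let together with agricultural land? yes. So the tenancy is a Listed Tenancy.
Under section 8: the rent includes payment for board? no; and a written tenancy agreement has been provided? no. So the tenancy is not a Class-B Holding.
Under section 1: the dwelling is let together with agricultural land? yes; or Class-B Holding (section 8)? no; or the dwelling is subject to a licensing requirement? no. So the tenancy is a Tier VI Lease.
Under section 4: the dwelling is not let together with agricultural land? no; or the deposit has not been protected in an approved scheme? yes. So the tenancy is a Class-D Occupancy.
Under section 7: Tier VI Lease (section 1)? yes; and Class-D Occupancy (section 4)? yes. So the tenancy is an Eligible Lease.
Under section 9: Listed Tenancy (section 2)? yes; the landlord has served a valid prescribed-information notice? yes; Eligible Lease (section 7)? yes — 3 of 3 hold (need ≥2) → satisfied.
Under section 10: the tenancy was granted for a fixed term? no; and the landlord is a resident landlord? yes. So the tenancy is not a Covered Holding.
Under section 6: Senior Holding (section 9)? yes; and Covered Holding (section 10)? no. So the tenancy is not a Permitted Tenancy.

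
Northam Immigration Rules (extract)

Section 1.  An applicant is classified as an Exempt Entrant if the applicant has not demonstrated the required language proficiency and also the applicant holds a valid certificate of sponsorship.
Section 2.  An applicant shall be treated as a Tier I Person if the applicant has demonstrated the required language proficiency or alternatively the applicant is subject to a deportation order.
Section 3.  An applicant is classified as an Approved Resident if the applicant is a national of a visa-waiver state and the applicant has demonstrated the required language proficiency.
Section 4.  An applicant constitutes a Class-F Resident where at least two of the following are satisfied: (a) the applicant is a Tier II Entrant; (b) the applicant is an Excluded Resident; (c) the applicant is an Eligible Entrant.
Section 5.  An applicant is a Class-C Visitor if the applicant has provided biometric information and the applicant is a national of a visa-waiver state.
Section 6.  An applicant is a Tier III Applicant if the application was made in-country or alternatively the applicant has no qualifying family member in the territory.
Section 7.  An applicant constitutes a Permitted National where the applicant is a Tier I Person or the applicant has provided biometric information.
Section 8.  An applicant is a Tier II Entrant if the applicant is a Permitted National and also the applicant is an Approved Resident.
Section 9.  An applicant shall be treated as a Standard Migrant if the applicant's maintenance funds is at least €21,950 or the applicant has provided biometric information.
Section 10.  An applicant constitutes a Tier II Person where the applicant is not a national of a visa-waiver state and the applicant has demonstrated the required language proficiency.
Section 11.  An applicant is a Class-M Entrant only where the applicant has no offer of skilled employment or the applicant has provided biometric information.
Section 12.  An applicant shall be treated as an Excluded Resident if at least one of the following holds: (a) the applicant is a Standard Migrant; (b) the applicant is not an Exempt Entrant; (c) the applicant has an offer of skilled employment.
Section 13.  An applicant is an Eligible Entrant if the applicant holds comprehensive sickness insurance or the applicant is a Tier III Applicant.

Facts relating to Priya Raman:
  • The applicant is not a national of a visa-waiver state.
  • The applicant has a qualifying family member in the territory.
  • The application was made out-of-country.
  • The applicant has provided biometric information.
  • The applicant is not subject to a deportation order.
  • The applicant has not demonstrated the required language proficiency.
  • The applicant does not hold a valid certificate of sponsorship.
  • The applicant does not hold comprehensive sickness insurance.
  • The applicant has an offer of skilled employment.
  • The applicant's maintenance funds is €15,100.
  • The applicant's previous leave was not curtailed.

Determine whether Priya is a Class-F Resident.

Under section 2: the applicant has demonstrated the required language proficiency? no; or the applicant is subject to a deportation order? no. So the applicant is not a Tier I Person.
Under section 7: Tier I Person (section 2)? no; or the applicant has provided biometric information? yes. So the applicant is a Permitted National.
Under section 3: the applicant is a national of a visa-waiver state? no; and the applicant has demonstrated the required language proficiency? no. So the applicant is not an Approved Resident.
Under section 8: Permitted National (section 7)? yes; and Approved Resident (section 3)? no. So the applicant is not a Tier II Entrant.
Under section 9: applicant's maintenance funds: €15,100 ≥ €21,950? no; or the applicant has provided biometric information? yes. So the applicant is a Standard Migrant.
Under section 1: the applicant has not demonstrated the required language proficiency? yes; and the applicant holds a valid certificate of sponsorship? no. So the applicant is not an Exempt Entrant.
Under section 12: Standard Migrant (section 9)? yes; or not an Exempt Entrant (section 1)? yes; or the applicant has an offer of skilled employment? yes. So the applicant is an Excluded Resident.
Under section 6: the application was made in-country? no; or the applicant has no qualifying family member in the territory? no. So the applicant is not a Tier III Applicant.
Under section 13: the applicant holds comprehensive sickness insurance? no; or Tier III Applicant (section 6)? no. So the applicant is not an Eligible Entrant.
Under section 4: Tier II Entrant (section 8)? no; Excluded Resident (section 12)? yes; Eligible Entrant (section 13)? no — 1 of 3 hold (need ≥2) → not satisfied.

No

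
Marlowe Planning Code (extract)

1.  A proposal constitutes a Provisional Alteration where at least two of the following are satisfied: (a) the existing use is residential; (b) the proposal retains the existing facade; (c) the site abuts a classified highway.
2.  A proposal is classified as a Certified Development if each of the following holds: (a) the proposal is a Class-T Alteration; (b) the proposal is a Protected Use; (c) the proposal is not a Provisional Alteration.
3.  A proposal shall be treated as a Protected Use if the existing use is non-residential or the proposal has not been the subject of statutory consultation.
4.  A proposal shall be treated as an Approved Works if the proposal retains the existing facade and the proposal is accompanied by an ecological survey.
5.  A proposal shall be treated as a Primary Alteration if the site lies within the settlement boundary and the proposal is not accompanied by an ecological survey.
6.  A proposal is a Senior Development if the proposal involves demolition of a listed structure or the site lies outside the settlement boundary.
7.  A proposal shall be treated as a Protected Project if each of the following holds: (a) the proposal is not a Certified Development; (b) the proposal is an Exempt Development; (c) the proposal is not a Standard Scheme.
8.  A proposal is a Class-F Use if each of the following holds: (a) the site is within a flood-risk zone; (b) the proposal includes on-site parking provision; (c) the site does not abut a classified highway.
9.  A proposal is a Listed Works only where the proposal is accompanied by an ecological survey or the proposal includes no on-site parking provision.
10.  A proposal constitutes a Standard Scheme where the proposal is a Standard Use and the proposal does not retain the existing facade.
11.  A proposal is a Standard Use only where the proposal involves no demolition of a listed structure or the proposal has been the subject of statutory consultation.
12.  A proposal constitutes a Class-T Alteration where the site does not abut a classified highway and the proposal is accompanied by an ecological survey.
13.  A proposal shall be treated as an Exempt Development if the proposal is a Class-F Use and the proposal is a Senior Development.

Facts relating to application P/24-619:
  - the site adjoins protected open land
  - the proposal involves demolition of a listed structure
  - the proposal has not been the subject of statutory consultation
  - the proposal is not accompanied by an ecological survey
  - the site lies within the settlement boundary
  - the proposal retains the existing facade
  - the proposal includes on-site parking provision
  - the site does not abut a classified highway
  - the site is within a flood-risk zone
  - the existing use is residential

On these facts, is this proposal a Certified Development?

No

paragraph 12 — Class-T Alteration: [the site does not abut a classified highway? yes] AND [the proposal is accompanied by an ecological survey? no] → not satisfied.
paragraph 3 — Protected Use: [the existing use is non-residential? no] OR [the proposal has not been the subject of statutory consultation? yes] → satisfied.
paragraph 1 — Provisional Alteration: the existing use is residential? yes; the proposal retains the existing facade? yes; the site abuts a classified highway? no — 2 of 3 hold (need ≥2) → satisfied.
paragraph 2 — Certified Development: [Class-T Alteration (paragraph 12)? no] AND [Protected Use (paragraph 3)? yes] AND [not a Provisional Alteration (paragraph 1)? no] → not satisfied.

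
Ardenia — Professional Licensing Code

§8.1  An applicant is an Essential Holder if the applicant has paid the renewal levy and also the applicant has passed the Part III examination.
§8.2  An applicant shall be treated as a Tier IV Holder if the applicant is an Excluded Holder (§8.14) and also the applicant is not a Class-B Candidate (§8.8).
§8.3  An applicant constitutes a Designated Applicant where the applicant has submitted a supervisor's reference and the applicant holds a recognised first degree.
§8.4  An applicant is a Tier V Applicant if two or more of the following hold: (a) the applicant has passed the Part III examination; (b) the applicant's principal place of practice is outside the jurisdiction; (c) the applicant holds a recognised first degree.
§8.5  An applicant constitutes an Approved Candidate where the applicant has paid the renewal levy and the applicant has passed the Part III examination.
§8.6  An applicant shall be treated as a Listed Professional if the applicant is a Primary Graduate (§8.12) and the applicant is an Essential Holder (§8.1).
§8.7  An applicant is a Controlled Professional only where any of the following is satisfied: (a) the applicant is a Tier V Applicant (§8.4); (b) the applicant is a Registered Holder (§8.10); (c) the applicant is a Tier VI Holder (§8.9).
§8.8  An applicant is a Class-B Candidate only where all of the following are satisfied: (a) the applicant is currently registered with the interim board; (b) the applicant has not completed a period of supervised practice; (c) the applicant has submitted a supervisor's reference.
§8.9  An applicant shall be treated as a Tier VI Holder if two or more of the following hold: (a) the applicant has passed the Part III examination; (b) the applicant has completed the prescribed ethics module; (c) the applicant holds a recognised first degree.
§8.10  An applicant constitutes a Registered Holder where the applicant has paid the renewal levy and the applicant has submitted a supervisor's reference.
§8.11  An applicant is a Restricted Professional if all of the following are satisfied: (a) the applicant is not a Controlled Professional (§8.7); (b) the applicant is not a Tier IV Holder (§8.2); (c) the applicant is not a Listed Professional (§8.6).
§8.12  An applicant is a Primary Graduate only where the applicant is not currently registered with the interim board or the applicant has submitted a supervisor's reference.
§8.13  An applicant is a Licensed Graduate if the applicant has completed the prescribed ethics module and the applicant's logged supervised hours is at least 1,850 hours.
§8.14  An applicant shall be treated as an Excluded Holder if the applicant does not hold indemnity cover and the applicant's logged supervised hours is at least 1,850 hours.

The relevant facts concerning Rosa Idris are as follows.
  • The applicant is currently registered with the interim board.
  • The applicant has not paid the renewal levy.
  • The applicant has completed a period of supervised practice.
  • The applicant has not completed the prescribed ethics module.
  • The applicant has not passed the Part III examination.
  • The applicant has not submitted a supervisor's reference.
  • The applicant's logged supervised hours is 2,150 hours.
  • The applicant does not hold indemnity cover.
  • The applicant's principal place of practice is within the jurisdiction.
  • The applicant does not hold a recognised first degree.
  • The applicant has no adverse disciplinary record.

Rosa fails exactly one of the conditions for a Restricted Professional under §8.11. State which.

Tier IV Holder

§8.4 — Tier V Applicant: the applicant has passed the Part III examination? no; the applicant's principal place of practice is outside the jurisdiction? no; the applicant holds a recognised first degree? no — 0 of 3 hold (need ≥2) → not satisfied.
§8.10 — Registered Holder: [the applicant has paid the renewal levy? no] AND [the applicant has submitted a supervisor's reference? no] → not satisfied.
§8.9 — Tier VI Holder: the applicant has passed the Part III examination? no; the applicant has completed the prescribed ethics module? no; the applicant holds a recognised first degree? no — 0 of 3 hold (need ≥2) → not satisfied.
§8.7 — Controlled Professional: [Tier V Applicant (§8.4)? no] OR [Registered Holder (§8.10)? no] OR [Tier VI Holder (§8.9)? no] → not satisfied.
§8.14 — Excluded Holder: [the applicant does not hold indemnity cover? yes] AND [applicant's logged supervised hours: 2,150 hours ≥ 1,850 hours? yes] → satisfied.
§8.8 — Class-B Candidate: [the applicant is currently registered with the interim board? yes] AND [the applicant has not completed a period of supervised practice? no] AND [the applicant has submitted a supervisor's reference? no] → not satisfied.
§8.2 — Tier IV Holder: [Excluded Holder (§8.14)? yes] AND [not a Class-B Candidate (§8.8)? yes] → satisfied.
§8.12 — Primary Graduate: [the applicant is not currently registered with the interim board? no] OR [the applicant has submitted a supervisor's reference? no] → not satisfied.
§8.1 — Essential Holder: [the applicant has paid the renewal levy? no] AND [the applicant has passed the Part III examination? no] → not satisfied.
§8.6 — Listed Professional: [Primary Graduate (§8.12)? no] AND [Essential Holder (§8.1)? no] → not satisfied.
§8.11 — Restricted Professional: [not a Controlled Professional (§8.7)? yes] AND [not a Tier IV Holder (§8.2)? no] AND [not a Listed Professional (§8.6)? yes] → not satisfied.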